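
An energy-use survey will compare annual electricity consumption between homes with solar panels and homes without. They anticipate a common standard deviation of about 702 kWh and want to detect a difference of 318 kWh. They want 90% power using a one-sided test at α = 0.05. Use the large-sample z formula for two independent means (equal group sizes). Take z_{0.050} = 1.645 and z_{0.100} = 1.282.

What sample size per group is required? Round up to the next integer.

n = 84 per group

n = (z_α + z_β)² · (σ₁² + σ₂²) / δ²
  = (1.645 + 1.282)² · (2·702² = 985608) / 318²
  = 8.5673 · 985608 / 101124
  = 83.50
Round up → n = 84 per group.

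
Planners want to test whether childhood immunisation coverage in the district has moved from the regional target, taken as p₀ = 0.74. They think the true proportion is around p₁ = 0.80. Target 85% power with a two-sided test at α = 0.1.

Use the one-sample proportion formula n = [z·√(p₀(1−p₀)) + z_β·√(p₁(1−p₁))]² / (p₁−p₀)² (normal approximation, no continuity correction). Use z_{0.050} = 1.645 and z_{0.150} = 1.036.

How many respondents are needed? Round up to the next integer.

n = 359

n = [z_{α/2}·√(p₀q₀) + z_β·√(p₁q₁)]² / (p₁ − p₀)²
  = [1.645·√(0.74·0.26) + 1.036·√(0.80·0.20)]² / (0.06)²
  = [1.645·0.4386 + 1.036·0.4000]² / 0.0036
  = [1.1360]² / 0.0036
  = 358.44
Round up → n = 359.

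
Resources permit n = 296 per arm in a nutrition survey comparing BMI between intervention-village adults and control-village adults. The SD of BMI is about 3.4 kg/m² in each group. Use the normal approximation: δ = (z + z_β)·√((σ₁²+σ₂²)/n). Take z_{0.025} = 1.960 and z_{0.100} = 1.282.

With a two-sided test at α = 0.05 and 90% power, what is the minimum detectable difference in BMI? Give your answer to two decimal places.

δ = (z_{α/2} + z_β) · √((σ₁²+σ₂²)/n)
  = (1.960 + 1.282) · √(23.12/296)
  = 3.242 · √0.07811
  = 3.242 · 0.2795
  = 0.9061

Minimum detectable difference ≈ 0.91 kg/m²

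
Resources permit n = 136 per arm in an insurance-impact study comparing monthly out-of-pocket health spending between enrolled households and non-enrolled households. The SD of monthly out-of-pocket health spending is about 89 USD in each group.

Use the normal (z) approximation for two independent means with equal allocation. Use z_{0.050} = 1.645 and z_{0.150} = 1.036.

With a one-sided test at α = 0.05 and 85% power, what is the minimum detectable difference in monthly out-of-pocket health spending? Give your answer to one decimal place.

δ = (z_α + z_β) · √((σ₁²+σ₂²)/n)
  = (1.645 + 1.036) · √(15842/136)
  = 2.681 · √116.4853
  = 2.681 · 10.7928
  = 28.9356

Minimum detectable difference ≈ 28.9 USD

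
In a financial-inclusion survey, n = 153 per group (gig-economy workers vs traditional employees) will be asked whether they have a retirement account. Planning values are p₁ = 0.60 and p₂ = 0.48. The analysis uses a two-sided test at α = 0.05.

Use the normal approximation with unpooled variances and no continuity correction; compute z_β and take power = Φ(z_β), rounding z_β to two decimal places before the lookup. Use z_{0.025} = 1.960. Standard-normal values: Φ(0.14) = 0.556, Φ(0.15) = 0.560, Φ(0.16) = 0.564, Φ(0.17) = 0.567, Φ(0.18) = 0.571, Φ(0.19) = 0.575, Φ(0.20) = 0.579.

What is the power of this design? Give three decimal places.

Power ≈ 0.564

z_β = |p₁−p₂|·√(n/[p₁q₁+p₂q₂]) − z_{α/2}
    = 0.12 · √(153/0.4896) − 1.960
    = 0.12 · 17.6777 − 1.960
    = 2.1213 − 1.960 = 0.1613 → 0.16
Power = Φ(0.16) = 0.564.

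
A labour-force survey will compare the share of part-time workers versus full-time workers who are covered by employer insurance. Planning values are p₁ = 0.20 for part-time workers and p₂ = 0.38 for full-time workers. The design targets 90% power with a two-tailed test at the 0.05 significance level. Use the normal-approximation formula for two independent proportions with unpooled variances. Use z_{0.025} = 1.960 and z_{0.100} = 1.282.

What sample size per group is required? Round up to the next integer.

n = (z_{α/2} + z_β)² · [p₁(1−p₁) + p₂(1−p₂)] / (p₁ − p₂)²
  = (1.960 + 1.282)² · (0.20·0.80 + 0.38·0.62) / (-0.18)²
  = (3.242)² · (0.1600 + 0.2356) / 0.0324
  = 10.5106 · 0.3956 / 0.0324
  = 128.33
Round up → n = 129 per group.

n = 129 per group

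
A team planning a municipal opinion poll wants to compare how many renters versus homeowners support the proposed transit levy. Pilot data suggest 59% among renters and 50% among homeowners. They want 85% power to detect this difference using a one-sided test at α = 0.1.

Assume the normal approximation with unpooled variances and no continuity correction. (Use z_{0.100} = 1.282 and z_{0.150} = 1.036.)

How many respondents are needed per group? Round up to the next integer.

n = 327 per group

n = (z_α + z_β)² · [p₁(1−p₁) + p₂(1−p₂)] / (p₁ − p₂)²
  = (1.282 + 1.036)² · (0.59·0.41 + 0.50·0.50) / (0.09)²
  = (2.318)² · (0.2419 + 0.2500) / 0.0081
  = 5.3731 · 0.4919 / 0.0081
  = 326.30
Round up → n = 327 per group.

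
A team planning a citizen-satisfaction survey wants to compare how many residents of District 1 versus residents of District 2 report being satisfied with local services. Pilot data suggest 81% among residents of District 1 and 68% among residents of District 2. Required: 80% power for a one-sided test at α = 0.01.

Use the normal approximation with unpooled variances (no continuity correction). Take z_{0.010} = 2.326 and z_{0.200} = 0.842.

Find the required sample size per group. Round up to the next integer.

n = (z_α + z_β)² · [p₁(1−p₁) + p₂(1−p₂)] / (p₁ − p₂)²
  = (2.326 + 0.842)² · (0.81·0.19 + 0.68·0.32) / (0.13)²
  = (3.168)² · (0.1539 + 0.2176) / 0.0169
  = 10.0362 · 0.3715 / 0.0169
  = 220.62
Round up → n = 221 per group.

n = 221 per group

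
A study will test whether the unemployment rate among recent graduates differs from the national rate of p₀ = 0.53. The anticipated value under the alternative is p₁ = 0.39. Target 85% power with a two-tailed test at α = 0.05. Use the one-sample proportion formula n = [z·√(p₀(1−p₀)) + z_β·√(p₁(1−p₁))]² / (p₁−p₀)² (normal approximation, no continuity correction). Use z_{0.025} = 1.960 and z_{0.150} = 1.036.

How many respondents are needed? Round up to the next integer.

n = [z_{α/2}·√(p₀q₀) + z_β·√(p₁q₁)]² / (p₁ − p₀)²
  = [1.960·√(0.53·0.47) + 1.036·√(0.39·0.61)]² / (-0.14)²
  = [1.960·0.4991 + 1.036·0.4877]² / 0.0196
  = [1.4835]² / 0.0196
  = 112.29
Round up → n = 113.

n = 113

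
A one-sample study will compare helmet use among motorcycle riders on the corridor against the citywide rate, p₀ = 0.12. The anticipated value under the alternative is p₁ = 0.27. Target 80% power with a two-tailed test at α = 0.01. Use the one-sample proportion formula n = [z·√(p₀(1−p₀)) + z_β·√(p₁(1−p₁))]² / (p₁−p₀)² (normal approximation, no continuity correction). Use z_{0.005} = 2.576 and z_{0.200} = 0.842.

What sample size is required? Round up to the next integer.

n = [z_{α/2}·√(p₀q₀) + z_β·√(p₁q₁)]² / (p₁ − p₀)²
  = [2.576·√(0.12·0.88) + 0.842·√(0.27·0.73)]² / (0.15)²
  = [2.576·0.3250 + 0.842·0.4440]² / 0.0225
  = [1.2109]² / 0.0225
  = 65.17
Round up → n = 66.

n = 66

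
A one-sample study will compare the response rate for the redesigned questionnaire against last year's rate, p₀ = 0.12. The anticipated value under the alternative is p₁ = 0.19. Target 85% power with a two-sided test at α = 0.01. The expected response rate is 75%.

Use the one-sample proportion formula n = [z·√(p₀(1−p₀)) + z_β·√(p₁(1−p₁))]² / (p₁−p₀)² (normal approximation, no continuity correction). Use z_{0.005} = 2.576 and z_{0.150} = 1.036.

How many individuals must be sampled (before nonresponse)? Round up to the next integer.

n = [z_{α/2}·√(p₀q₀) + z_β·√(p₁q₁)]² / (p₁ − p₀)²
  = [2.576·√(0.12·0.88) + 1.036·√(0.19·0.81)]² / (0.07)²
  = [2.576·0.3250 + 1.036·0.3923]² / 0.0049
  = [1.2435]² / 0.0049
  = 315.58
Adjust for 75% response: 315.58 / 0.75 = 420.78.
Round up → n = 421.

n = 421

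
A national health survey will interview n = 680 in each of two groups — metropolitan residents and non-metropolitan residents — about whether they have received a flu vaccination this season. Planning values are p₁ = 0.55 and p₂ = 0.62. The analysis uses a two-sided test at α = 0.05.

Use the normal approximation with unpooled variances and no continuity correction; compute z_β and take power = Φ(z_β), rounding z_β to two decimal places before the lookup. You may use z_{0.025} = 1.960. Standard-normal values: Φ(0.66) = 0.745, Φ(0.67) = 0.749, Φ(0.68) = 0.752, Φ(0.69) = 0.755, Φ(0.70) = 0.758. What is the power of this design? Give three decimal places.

Power ≈ 0.749

z_β = |p₁−p₂|·√(n/[p₁q₁+p₂q₂]) − z_{α/2}
    = 0.07 · √(680/0.4831) − 1.960
    = 0.07 · 37.5177 − 1.960
    = 2.6262 − 1.960 = 0.6662 → 0.67
Power = Φ(0.67) = 0.749.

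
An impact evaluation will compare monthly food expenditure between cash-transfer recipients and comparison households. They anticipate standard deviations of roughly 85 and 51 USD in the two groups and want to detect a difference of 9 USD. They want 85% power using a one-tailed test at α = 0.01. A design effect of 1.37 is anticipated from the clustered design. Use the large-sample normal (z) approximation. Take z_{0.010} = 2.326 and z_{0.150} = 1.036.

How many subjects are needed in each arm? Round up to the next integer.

n = (z_α + z_β)² · (σ₁² + σ₂²) / δ²
  = (2.326 + 1.036)² · (85² + 51² = 9826) / 9²
  = 11.3030 · 9826 / 81
  = 1371.16
Design effect: 1.37 × 1371.16 = 1878.48.
Round up → n = 1879 per group.

n = 1879 per group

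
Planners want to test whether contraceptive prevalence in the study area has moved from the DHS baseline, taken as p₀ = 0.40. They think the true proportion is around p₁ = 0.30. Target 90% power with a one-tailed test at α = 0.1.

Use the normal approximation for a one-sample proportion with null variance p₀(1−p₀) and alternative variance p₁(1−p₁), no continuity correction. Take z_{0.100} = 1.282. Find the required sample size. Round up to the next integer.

n = [z_α·√(p₀q₀) + z_β·√(p₁q₁)]² / (p₁ − p₀)²
  = [1.282·√(0.40·0.60) + 1.282·√(0.30·0.70)]² / (-0.10)²
  = [1.282·0.4899 + 1.282·0.4583]² / 0.0100
  = [1.2155]² / 0.0100
  = 147.75
Round up → n = 148.

n = 148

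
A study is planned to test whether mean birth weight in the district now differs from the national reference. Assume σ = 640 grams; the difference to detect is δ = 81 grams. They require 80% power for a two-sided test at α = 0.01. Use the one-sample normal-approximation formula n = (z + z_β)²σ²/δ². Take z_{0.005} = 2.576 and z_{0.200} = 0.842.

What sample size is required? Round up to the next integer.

n = 730

n = (z_{α/2} + z_β)² · σ² / δ²
  = (2.576 + 0.842)² · 640² / 81²
  = 11.6827 · 409600 / 6561
  = 729.35
Round up → n = 730.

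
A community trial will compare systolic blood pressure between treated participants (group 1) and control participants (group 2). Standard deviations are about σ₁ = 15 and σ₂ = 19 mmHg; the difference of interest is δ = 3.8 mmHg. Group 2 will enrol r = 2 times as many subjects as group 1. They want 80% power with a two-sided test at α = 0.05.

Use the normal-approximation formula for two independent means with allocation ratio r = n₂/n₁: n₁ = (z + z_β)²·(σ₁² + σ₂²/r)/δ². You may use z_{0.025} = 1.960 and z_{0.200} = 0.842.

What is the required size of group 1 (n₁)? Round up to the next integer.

n₁ = 221

n₁ = (z_{α/2} + z_β)² · (σ₁² + σ₂²/r) / δ²
   = (1.960 + 0.842)² · (15² + 19²/2) / 3.8²
   = 7.8512 · (225 + 180.5) / 14.44
   = 7.8512 · 405.5 / 14.44
   = 220.48
Round up → n₁ = 221; n₂ = r·n₁ = 2 × 221 = 442.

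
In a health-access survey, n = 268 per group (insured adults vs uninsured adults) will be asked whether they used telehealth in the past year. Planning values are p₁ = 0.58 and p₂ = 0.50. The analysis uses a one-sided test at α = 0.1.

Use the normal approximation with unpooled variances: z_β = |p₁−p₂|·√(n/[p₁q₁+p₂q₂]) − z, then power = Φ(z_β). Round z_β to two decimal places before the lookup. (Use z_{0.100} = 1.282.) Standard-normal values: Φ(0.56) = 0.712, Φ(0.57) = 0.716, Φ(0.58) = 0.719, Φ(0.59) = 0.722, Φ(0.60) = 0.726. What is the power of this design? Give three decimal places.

Power ≈ 0.719

z_β = |p₁−p₂|·√(n/[p₁q₁+p₂q₂]) − z_α
    = 0.08 · √(268/0.4936) − 1.282
    = 0.08 · 23.3013 − 1.282
    = 1.8641 − 1.282 = 0.5821 → 0.58
Power = Φ(0.58) = 0.719.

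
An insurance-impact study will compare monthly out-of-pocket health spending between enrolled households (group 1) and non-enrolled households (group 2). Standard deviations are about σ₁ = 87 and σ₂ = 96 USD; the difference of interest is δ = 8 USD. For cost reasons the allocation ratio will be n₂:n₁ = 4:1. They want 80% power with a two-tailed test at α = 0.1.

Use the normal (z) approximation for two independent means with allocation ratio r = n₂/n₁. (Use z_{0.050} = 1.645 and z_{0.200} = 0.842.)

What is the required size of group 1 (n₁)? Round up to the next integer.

n₁ = (z_{α/2} + z_β)² · (σ₁² + σ₂²/r) / δ²
   = (1.645 + 0.842)² · (87² + 96²/4) / 8²
   = 6.1852 · (7569 + 2304) / 64
   = 6.1852 · 9873 / 64
   = 954.16
Round up → n₁ = 955; n₂ = r·n₁ = 4 × 955 = 3820.

n₁ = 955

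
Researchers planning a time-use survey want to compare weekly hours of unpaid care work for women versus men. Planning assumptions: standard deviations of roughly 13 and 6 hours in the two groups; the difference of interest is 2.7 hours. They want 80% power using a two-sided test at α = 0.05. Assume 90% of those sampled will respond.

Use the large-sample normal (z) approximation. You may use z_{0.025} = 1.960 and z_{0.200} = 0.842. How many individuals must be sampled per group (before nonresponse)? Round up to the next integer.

n = 246 per group

n = (z_{α/2} + z_β)² · (σ₁² + σ₂²) / δ²
  = (1.960 + 0.842)² · (13² + 6² = 205) / 2.7²
  = 7.8512 · 205 / 7.29
  = 220.78
Adjust for 90% response: 220.78 / 0.90 = 245.31.
Round up → n = 246 per group.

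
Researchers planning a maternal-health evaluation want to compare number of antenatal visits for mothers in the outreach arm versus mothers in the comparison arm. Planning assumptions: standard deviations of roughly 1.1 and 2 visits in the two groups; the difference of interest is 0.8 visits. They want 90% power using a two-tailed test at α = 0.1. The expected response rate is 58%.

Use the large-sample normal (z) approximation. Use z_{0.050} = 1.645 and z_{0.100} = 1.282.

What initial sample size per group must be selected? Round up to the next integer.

n = (z_{α/2} + z_β)² · (σ₁² + σ₂²) / δ²
  = (1.645 + 1.282)² · (1.1² + 2² = 5.21) / 0.8²
  = 8.5673 · 5.21 / 0.64
  = 69.74
Adjust for 58% response: 69.74 / 0.58 = 120.25.
Round up → n = 121 per group.

n = 121 per group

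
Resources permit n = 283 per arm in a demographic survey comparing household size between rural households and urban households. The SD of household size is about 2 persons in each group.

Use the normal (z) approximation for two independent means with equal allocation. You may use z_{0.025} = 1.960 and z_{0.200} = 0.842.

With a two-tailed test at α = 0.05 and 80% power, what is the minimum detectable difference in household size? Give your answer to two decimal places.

Minimum detectable difference ≈ 0.47 persons

δ = (z_{α/2} + z_β) · √((σ₁²+σ₂²)/n)
  = (1.960 + 0.842) · √(8/283)
  = 2.802 · √0.02827
  = 2.802 · 0.1681
  = 0.4711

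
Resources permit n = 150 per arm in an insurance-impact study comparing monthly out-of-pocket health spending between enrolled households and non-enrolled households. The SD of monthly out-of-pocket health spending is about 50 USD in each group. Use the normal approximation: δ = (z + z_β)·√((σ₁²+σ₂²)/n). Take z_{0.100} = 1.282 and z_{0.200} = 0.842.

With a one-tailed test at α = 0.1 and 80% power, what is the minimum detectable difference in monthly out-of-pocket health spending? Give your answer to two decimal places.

Minimum detectable difference ≈ 12.26 USD

δ = (z_α + z_β) · √((σ₁²+σ₂²)/n)
  = (1.282 + 0.842) · √(5000/150)
  = 2.124 · √33.3333
  = 2.124 · 5.7735
  = 12.2629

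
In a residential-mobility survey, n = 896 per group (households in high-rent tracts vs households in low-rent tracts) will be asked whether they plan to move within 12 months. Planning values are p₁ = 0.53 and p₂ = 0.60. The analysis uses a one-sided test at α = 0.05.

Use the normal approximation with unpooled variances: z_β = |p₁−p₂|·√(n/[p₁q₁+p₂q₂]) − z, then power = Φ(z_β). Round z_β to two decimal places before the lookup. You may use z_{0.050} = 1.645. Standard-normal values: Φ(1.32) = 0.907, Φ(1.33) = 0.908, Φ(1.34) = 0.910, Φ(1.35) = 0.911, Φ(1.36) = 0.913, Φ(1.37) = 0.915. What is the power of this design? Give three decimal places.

Power ≈ 0.911

z_β = |p₁−p₂|·√(n/[p₁q₁+p₂q₂]) − z_α
    = 0.07 · √(896/0.4891) − 1.645
    = 0.07 · 42.8011 − 1.645
    = 2.9961 − 1.645 = 1.3511 → 1.35
Power = Φ(1.35) = 0.911.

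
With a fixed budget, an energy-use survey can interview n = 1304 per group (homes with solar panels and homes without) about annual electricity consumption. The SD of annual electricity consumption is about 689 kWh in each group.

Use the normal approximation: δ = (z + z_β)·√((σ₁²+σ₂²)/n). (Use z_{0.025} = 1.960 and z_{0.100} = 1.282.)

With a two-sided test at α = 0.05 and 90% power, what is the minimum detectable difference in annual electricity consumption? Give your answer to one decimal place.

Minimum detectable difference ≈ 87.5 kWh

δ = (z_{α/2} + z_β) · √((σ₁²+σ₂²)/n)
  = (1.960 + 1.282) · √(949442/1304)
  = 3.242 · √728.0997
  = 3.242 · 26.9833
  = 87.4799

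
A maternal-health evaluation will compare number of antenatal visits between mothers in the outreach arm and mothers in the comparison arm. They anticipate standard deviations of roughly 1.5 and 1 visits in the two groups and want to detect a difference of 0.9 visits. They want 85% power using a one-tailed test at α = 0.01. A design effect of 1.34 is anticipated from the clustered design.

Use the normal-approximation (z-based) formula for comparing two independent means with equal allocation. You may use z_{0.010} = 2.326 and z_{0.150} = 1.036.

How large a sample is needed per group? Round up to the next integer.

n = 61 per group

n = (z_α + z_β)² · (σ₁² + σ₂²) / δ²
  = (2.326 + 1.036)² · (1.5² + 1² = 3.25) / 0.9²
  = 11.3030 · 3.25 / 0.81
  = 45.35
Design effect: 1.34 × 45.35 = 60.77.
Round up → n = 61 per group.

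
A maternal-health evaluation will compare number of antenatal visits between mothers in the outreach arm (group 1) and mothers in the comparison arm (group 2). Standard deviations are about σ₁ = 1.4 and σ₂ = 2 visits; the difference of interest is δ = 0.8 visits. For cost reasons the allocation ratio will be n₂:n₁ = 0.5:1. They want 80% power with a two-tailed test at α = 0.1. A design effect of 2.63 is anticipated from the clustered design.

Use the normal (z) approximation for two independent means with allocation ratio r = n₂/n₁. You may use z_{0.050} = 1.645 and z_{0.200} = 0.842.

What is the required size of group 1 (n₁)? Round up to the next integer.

n₁ = (z_{α/2} + z_β)² · (σ₁² + σ₂²/r) / δ²
   = (1.645 + 0.842)² · (1.4² + 2²/0.5) / 0.8²
   = 6.1852 · (1.96 + 8) / 0.64
   = 6.1852 · 9.96 / 0.64
   = 96.26
Design effect: 2.63 × 96.26 = 253.16.
Round up → n₁ = 254; n₂ = r·n₁ = 0.5 × 254 = 127.

n₁ = 254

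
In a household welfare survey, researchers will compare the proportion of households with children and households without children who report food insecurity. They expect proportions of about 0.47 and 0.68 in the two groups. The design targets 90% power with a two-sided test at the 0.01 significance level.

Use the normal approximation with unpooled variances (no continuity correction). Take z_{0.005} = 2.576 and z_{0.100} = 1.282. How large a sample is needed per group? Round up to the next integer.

n = 158 per group

n = (z_{α/2} + z_β)² · [p₁(1−p₁) + p₂(1−p₂)] / (p₁ − p₂)²
  = (2.576 + 1.282)² · (0.47·0.53 + 0.68·0.32) / (-0.21)²
  = (3.858)² · (0.2491 + 0.2176) / 0.0441
  = 14.8842 · 0.4667 / 0.0441
  = 157.52
Round up → n = 158 per group.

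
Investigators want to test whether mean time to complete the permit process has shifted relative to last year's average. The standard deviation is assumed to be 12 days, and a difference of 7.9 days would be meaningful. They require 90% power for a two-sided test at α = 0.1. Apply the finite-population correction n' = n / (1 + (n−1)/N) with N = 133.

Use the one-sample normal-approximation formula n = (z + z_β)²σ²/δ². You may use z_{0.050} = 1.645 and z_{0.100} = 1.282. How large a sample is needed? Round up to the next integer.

n = (z_{α/2} + z_β)² · σ² / δ²
  = (1.645 + 1.282)² · 12² / 7.9²
  = 8.5673 · 144 / 62.41
  = 19.77
Finite-population correction (N = 133): 19.77 / (1 + (19.77 − 1)/133) = 17.32.
Round up → n = 18.

n = 18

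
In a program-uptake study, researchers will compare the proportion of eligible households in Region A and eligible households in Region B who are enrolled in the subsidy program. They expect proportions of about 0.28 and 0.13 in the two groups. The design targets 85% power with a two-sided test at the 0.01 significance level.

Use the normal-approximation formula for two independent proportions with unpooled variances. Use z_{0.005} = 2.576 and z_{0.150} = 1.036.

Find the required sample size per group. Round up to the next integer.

n = 183 per group

n = (z_{α/2} + z_β)² · [p₁(1−p₁) + p₂(1−p₂)] / (p₁ − p₂)²
  = (2.576 + 1.036)² · (0.28·0.72 + 0.13·0.87) / (0.15)²
  = (3.612)² · (0.2016 + 0.1131) / 0.0225
  = 13.0465 · 0.3147 / 0.0225
  = 182.48
Round up → n = 183 per group.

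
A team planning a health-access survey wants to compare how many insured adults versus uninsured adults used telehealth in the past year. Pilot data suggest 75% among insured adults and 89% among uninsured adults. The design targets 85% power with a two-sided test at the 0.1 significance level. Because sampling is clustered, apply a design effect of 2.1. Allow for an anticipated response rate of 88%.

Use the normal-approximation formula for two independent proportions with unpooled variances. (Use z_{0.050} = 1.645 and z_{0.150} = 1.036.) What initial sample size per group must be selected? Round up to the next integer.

n = (z_{α/2} + z_β)² · [p₁(1−p₁) + p₂(1−p₂)] / (p₁ − p₂)²
  = (1.645 + 1.036)² · (0.75·0.25 + 0.89·0.11) / (-0.14)²
  = (2.681)² · (0.1875 + 0.0979) / 0.0196
  = 7.1878 · 0.2854 / 0.0196
  = 104.66
Design effect: 2.1 × 104.66 = 219.79.
Adjust for 88% response: 219.79 / 0.88 = 249.76.
Round up → n = 250 per group.

n = 250 per group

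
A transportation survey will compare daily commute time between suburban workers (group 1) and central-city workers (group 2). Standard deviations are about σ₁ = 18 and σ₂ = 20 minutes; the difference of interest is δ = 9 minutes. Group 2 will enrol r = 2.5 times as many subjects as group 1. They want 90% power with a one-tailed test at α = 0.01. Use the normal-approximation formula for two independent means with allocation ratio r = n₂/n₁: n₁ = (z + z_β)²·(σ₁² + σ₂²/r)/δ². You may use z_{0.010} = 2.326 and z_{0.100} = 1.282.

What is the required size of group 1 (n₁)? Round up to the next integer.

n₁ = (z_α + z_β)² · (σ₁² + σ₂²/r) / δ²
   = (2.326 + 1.282)² · (18² + 20²/2.5) / 9²
   = 13.0177 · (324 + 160) / 81
   = 13.0177 · 484 / 81
   = 77.78
Round up → n₁ = 78; n₂ = r·n₁ = 2.5 × 78 = 195.

n₁ = 78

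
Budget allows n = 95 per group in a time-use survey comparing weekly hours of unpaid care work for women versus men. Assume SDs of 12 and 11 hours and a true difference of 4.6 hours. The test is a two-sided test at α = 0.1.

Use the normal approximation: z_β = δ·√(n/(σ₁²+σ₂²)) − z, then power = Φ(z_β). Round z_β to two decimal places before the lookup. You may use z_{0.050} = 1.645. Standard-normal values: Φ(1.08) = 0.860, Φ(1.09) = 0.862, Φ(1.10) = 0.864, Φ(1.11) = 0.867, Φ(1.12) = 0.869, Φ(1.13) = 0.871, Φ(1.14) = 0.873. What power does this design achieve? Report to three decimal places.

Power ≈ 0.867

z_β = δ·√(n/(σ₁²+σ₂²)) − z_{α/2}
    = 4.6 · √(95/265) − 1.645
    = 4.6 · 0.59874 − 1.645
    = 2.7542 − 1.645 = 1.1092 → 1.11
Power = Φ(1.11) = 0.867.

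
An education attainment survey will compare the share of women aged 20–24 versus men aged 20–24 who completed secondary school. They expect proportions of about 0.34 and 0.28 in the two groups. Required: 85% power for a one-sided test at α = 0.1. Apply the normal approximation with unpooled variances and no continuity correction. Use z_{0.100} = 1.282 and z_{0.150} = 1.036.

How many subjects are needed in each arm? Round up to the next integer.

n = 636 per group

n = (z_α + z_β)² · [p₁(1−p₁) + p₂(1−p₂)] / (p₁ − p₂)²
  = (1.282 + 1.036)² · (0.34·0.66 + 0.28·0.72) / (0.06)²
  = (2.318)² · (0.2244 + 0.2016) / 0.0036
  = 5.3731 · 0.4260 / 0.0036
  = 635.82
Round up → n = 636 per group.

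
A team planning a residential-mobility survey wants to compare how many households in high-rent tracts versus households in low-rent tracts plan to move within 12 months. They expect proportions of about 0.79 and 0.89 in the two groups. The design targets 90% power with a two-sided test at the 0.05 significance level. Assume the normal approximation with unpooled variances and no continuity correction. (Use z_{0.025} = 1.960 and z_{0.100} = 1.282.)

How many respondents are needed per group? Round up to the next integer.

n = (z_{α/2} + z_β)² · [p₁(1−p₁) + p₂(1−p₂)] / (p₁ − p₂)²
  = (1.960 + 1.282)² · (0.79·0.21 + 0.89·0.11) / (-0.10)²
  = (3.242)² · (0.1659 + 0.0979) / 0.0100
  = 10.5106 · 0.2638 / 0.0100
  = 277.27
Round up → n = 278 per group.

n = 278 per group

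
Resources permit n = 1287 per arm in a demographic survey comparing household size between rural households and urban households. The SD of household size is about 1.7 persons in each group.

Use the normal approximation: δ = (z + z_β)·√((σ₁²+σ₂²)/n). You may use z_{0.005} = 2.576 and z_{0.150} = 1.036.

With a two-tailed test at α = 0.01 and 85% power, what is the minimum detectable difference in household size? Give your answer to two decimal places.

Minimum detectable difference ≈ 0.24 persons

δ = (z_{α/2} + z_β) · √((σ₁²+σ₂²)/n)
  = (2.576 + 1.036) · √(5.78/1287)
  = 3.612 · √0.00449
  = 3.612 · 0.0670
  = 0.2421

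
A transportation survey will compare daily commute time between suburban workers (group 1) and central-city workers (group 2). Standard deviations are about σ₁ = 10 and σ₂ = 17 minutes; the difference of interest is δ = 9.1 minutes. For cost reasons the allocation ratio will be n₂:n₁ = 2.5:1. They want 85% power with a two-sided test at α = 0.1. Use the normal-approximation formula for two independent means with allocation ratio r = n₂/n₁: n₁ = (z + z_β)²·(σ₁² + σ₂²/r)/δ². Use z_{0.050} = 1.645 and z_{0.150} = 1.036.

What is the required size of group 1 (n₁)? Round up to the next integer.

n₁ = 19

n₁ = (z_{α/2} + z_β)² · (σ₁² + σ₂²/r) / δ²
   = (1.645 + 1.036)² · (10² + 17²/2.5) / 9.1²
   = 7.1878 · (100 + 115.6) / 82.81
   = 7.1878 · 215.6 / 82.81
   = 18.71
Round up → n₁ = 19; n₂ = r·n₁ = 2.5 × 19 = 48.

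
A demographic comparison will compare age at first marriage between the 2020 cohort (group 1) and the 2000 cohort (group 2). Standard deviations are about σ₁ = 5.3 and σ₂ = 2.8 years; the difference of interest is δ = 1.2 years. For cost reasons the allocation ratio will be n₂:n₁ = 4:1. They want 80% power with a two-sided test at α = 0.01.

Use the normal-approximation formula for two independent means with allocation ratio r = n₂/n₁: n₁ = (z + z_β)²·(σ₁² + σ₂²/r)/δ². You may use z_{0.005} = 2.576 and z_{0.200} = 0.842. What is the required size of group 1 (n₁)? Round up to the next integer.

n₁ = (z_{α/2} + z_β)² · (σ₁² + σ₂²/r) / δ²
   = (2.576 + 0.842)² · (5.3² + 2.8²/4) / 1.2²
   = 11.6827 · (28.09 + 1.96) / 1.44
   = 11.6827 · 30.05 / 1.44
   = 243.80
Round up → n₁ = 244; n₂ = r·n₁ = 4 × 244 = 976.

n₁ = 244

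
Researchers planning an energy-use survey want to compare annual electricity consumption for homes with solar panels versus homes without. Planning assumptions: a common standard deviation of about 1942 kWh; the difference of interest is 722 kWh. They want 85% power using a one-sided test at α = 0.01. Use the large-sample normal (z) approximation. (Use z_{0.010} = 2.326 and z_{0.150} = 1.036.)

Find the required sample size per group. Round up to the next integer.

n = 164 per group

n = (z_α + z_β)² · (σ₁² + σ₂²) / δ²
  = (2.326 + 1.036)² · (2·1942² = 7542728) / 722²
  = 11.3030 · 7542728 / 521284
  = 163.55
Round up → n = 164 per group.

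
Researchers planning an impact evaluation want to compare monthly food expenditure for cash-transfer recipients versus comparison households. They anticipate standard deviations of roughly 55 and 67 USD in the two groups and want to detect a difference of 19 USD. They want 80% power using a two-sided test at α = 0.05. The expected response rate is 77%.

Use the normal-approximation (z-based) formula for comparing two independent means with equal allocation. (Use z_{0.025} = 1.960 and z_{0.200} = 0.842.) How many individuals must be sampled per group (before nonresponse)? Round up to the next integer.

n = (z_{α/2} + z_β)² · (σ₁² + σ₂²) / δ²
  = (1.960 + 0.842)² · (55² + 67² = 7514) / 19²
  = 7.8512 · 7514 / 361
  = 163.42
Adjust for 77% response: 163.42 / 0.77 = 212.23.
Round up → n = 213 per group.

n = 213 per group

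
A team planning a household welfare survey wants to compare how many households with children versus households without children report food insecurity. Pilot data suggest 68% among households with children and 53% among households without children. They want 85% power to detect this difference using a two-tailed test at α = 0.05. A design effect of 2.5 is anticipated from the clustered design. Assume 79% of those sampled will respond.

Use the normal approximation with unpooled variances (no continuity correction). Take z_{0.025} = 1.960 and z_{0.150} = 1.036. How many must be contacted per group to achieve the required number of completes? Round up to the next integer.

n = (z_{α/2} + z_β)² · [p₁(1−p₁) + p₂(1−p₂)] / (p₁ − p₂)²
  = (1.960 + 1.036)² · (0.68·0.32 + 0.53·0.47) / (0.15)²
  = (2.996)² · (0.2176 + 0.2491) / 0.0225
  = 8.9760 · 0.4667 / 0.0225
  = 186.18
Design effect: 2.5 × 186.18 = 465.46.
Adjust for 79% response: 465.46 / 0.79 = 589.19.
Round up → n = 590 per group.

n = 590 per group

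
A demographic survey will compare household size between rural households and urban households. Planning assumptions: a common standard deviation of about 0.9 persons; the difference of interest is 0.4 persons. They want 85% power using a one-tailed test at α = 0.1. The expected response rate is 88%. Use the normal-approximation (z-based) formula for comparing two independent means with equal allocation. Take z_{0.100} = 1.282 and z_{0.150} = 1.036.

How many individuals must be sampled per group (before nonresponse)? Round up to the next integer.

n = (z_α + z_β)² · (σ₁² + σ₂²) / δ²
  = (1.282 + 1.036)² · (2·0.9² = 1.62) / 0.4²
  = 5.3731 · 1.62 / 0.16
  = 54.40
Adjust for 88% response: 54.40 / 0.88 = 61.82.
Round up → n = 62 per group.

n = 62 per group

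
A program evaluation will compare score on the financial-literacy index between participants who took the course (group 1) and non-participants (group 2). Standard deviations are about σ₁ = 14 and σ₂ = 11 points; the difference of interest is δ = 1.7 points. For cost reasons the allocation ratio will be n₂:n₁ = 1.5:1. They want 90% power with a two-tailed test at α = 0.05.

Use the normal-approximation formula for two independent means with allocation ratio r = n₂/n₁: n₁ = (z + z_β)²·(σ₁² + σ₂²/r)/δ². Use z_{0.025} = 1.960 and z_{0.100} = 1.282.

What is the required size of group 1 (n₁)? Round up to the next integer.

n₁ = 1007

n₁ = (z_{α/2} + z_β)² · (σ₁² + σ₂²/r) / δ²
   = (1.960 + 1.282)² · (14² + 11²/1.5) / 1.7²
   = 10.5106 · (196 + 80.6667) / 2.89
   = 10.5106 · 276.6667 / 2.89
   = 1006.20
Round up → n₁ = 1007; n₂ = r·n₁ = 1.5 × 1007 = 1511.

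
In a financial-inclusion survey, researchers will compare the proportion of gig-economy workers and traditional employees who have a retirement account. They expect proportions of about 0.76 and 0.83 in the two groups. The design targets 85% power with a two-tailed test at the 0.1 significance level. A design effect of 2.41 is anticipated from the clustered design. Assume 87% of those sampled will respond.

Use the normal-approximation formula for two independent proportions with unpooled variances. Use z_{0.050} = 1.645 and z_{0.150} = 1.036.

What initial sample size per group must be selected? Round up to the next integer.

n = (z_{α/2} + z_β)² · [p₁(1−p₁) + p₂(1−p₂)] / (p₁ − p₂)²
  = (1.645 + 1.036)² · (0.76·0.24 + 0.83·0.17) / (-0.07)²
  = (2.681)² · (0.1824 + 0.1411) / 0.0049
  = 7.1878 · 0.3235 / 0.0049
  = 474.54
Design effect: 2.41 × 474.54 = 1143.64.
Adjust for 87% response: 1143.64 / 0.87 = 1314.53.
Round up → n = 1315 per group.

n = 1315 per group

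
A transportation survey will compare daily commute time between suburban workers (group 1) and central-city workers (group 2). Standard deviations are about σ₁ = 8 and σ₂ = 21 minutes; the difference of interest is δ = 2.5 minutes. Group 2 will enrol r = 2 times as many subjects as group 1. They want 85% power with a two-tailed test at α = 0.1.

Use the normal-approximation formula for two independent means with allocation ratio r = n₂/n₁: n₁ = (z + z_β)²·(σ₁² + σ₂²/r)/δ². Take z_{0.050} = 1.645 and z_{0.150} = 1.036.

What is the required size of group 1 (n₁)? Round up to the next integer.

n₁ = (z_{α/2} + z_β)² · (σ₁² + σ₂²/r) / δ²
   = (1.645 + 1.036)² · (8² + 21²/2) / 2.5²
   = 7.1878 · (64 + 220.5) / 6.25
   = 7.1878 · 284.5 / 6.25
   = 327.19
Round up → n₁ = 328; n₂ = r·n₁ = 2 × 328 = 656.

n₁ = 328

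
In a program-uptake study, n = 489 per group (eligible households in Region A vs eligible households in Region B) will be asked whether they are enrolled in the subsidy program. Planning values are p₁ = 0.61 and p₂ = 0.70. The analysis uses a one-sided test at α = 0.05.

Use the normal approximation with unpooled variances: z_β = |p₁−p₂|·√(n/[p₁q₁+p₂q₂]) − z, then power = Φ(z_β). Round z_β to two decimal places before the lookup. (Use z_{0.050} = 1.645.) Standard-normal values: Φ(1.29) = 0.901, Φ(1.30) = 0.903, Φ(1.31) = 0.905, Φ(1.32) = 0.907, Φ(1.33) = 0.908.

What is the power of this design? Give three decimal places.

Power ≈ 0.908

z_β = |p₁−p₂|·√(n/[p₁q₁+p₂q₂]) − z_α
    = 0.09 · √(489/0.4479) − 1.645
    = 0.09 · 33.0418 − 1.645
    = 2.9738 − 1.645 = 1.3288 → 1.33
Power = Φ(1.33) = 0.908.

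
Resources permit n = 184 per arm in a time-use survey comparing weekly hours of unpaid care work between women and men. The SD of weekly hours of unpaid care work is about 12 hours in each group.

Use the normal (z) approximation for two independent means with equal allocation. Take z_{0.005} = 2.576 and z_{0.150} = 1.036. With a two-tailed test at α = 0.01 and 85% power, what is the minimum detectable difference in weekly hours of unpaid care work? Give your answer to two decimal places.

δ = (z_{α/2} + z_β) · √((σ₁²+σ₂²)/n)
  = (2.576 + 1.036) · √(288/184)
  = 3.612 · √1.5652
  = 3.612 · 1.2511
  = 4.5189

Minimum detectable difference ≈ 4.52 hours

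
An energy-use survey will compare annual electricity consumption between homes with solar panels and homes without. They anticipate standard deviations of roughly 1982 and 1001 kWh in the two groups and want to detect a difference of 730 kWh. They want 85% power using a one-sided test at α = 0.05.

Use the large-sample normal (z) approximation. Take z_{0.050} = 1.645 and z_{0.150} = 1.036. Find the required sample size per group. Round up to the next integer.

n = (z_α + z_β)² · (σ₁² + σ₂²) / δ²
  = (1.645 + 1.036)² · (1982² + 1001² = 4930325) / 730²
  = 7.1878 · 4930325 / 532900
  = 66.50
Round up → n = 67 per group.

n = 67 per group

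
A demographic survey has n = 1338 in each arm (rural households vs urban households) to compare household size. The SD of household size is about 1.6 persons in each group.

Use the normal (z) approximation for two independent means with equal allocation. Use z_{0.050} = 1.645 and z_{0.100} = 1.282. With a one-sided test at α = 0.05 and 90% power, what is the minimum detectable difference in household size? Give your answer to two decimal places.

δ = (z_α + z_β) · √((σ₁²+σ₂²)/n)
  = (1.645 + 1.282) · √(5.12/1338)
  = 2.927 · √0.00383
  = 2.927 · 0.0619
  = 0.1811

Minimum detectable difference ≈ 0.18 persons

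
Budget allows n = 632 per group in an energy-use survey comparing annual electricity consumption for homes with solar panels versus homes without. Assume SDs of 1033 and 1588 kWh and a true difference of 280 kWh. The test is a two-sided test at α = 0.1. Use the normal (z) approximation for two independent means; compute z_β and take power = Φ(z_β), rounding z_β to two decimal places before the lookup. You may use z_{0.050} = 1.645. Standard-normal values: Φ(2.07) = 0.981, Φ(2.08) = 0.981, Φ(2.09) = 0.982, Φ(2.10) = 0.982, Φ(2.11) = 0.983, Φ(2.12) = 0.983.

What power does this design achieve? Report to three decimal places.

Power ≈ 0.981

z_β = δ·√(n/(σ₁²+σ₂²)) − z_{α/2}
    = 280 · √(632/3588833) − 1.645
    = 280 · 0.01327 − 1.645
    = 3.7157 − 1.645 = 2.0707 → 2.07
Power = Φ(2.07) = 0.981.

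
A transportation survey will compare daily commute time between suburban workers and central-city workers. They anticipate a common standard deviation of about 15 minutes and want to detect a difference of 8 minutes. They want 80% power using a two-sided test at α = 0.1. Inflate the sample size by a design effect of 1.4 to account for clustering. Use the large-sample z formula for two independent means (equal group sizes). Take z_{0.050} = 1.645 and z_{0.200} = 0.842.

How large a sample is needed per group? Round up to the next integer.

n = 61 per group

n = (z_{α/2} + z_β)² · (σ₁² + σ₂²) / δ²
  = (1.645 + 0.842)² · (2·15² = 450) / 8²
  = 6.1852 · 450 / 64
  = 43.49
Design effect: 1.4 × 43.49 = 60.89.
Round up → n = 61 per group.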